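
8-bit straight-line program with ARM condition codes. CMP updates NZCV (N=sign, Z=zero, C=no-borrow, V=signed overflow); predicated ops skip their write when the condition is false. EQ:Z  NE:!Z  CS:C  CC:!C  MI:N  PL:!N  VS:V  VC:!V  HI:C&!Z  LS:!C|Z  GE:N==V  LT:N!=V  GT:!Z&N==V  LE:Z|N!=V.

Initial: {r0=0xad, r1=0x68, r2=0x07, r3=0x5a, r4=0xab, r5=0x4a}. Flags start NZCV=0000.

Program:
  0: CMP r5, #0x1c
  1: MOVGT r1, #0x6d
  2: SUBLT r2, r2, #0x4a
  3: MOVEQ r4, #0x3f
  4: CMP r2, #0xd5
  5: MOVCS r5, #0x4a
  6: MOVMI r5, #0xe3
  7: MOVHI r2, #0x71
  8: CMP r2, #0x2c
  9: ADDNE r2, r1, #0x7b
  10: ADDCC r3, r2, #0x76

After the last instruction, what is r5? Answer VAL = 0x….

VAL = 0x4a

[0] flags=0010 → (cmp)
[1] flags=0010 GT?T → r1=0x6d
[2] flags=0010 LT?F → skip
[3] flags=0010 EQ?F → skip
[4] flags=0000 → (cmp)
[5] flags=0000 CS?F → skip
[6] flags=0000 MI?F → skip
[7] flags=0000 HI?F → skip
[8] flags=1000 → (cmp)
[9] flags=1000 NE?T → r2=0xe8
[10] flags=1000 CC?T → r3=0x5e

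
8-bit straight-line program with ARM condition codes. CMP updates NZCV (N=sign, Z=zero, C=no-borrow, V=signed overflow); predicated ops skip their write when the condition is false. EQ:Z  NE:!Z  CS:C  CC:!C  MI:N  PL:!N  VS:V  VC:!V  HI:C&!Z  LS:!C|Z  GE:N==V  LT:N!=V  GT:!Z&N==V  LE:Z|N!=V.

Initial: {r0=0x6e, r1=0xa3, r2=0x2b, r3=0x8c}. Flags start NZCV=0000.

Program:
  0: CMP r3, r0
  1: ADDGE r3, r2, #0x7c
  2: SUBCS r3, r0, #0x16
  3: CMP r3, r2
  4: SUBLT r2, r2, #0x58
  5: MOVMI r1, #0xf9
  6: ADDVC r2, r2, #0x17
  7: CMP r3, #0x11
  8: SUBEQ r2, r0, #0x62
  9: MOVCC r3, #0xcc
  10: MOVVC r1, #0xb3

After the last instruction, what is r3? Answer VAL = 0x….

0: ✓ CMP  NZCV=0011
1: · ADDGE
2: ✓ SUBCS  r3←0x58
3: ✓ CMP  NZCV=0010
4: · SUBLT
5: · MOVMI
6: ✓ ADDVC  r2←0x42
7: ✓ CMP  NZCV=0010
8: · SUBEQ
9: · MOVCC
10: ✓ MOVVC  r1←0xb3

VAL = 0x58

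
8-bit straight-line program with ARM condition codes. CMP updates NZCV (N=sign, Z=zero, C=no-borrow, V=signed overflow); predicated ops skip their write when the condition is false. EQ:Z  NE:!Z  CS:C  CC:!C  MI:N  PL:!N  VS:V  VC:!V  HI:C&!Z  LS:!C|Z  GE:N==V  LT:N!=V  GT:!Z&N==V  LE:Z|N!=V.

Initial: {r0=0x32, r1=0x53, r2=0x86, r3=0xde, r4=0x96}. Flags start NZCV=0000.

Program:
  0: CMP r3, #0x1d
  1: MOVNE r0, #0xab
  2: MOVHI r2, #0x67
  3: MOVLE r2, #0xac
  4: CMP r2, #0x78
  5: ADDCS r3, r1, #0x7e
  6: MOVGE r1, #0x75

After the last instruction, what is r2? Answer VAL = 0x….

[0] flags=1010 → (cmp)
[1] flags=1010 NE?T → r0=0xab
[2] flags=1010 HI?T → r2=0x67
[3] flags=1010 LE?T → r2=0xac
[4] flags=0011 → (cmp)
[5] flags=0011 CS?T → r3=0xd1
[6] flags=0011 GE?F → skip

VAL = 0xac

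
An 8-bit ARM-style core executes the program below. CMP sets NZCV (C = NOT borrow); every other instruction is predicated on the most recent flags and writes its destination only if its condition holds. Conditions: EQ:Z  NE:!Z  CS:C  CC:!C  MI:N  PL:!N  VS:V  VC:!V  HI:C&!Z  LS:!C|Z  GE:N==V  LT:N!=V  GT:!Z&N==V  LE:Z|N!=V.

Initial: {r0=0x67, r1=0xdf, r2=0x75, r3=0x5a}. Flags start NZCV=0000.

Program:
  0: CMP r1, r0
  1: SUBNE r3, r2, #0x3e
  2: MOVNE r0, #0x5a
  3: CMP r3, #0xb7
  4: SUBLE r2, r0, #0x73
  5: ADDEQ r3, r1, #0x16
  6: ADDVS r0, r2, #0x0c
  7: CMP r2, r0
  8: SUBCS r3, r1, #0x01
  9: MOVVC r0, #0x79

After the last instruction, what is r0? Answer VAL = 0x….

VAL = 0x81

0: ✓ CMP  NZCV=0011
1: ✓ SUBNE  r3←0x37
2: ✓ MOVNE  r0←0x5a
3: ✓ CMP  NZCV=1001
4: · SUBLE
5: · ADDEQ
6: ✓ ADDVS  r0←0x81
7: ✓ CMP  NZCV=1001
8: · SUBCS
9: · MOVVC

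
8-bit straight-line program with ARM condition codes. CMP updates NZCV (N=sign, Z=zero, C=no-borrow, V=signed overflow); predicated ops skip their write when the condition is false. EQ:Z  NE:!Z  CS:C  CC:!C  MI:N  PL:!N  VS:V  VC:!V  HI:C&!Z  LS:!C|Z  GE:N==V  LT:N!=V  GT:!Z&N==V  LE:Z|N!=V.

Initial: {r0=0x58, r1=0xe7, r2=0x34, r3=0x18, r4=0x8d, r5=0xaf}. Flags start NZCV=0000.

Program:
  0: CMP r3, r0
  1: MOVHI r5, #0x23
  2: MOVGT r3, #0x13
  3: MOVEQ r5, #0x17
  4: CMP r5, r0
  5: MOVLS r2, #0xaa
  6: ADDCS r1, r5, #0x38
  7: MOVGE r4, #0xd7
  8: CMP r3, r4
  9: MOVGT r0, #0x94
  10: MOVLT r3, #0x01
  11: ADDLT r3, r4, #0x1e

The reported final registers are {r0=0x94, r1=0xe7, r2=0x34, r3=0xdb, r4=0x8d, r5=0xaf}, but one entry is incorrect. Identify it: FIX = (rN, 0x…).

FIX = (r3, 0x18)

0: ✓ CMP  NZCV=1000
1: · MOVHI
2: · MOVGT
3: · MOVEQ
4: ✓ CMP  NZCV=0011
5: · MOVLS
6: ✓ ADDCS  r1←0xe7
7: · MOVGE
8: ✓ CMP  NZCV=1001
9: ✓ MOVGT  r0←0x94
10: · MOVLT
11: · ADDLT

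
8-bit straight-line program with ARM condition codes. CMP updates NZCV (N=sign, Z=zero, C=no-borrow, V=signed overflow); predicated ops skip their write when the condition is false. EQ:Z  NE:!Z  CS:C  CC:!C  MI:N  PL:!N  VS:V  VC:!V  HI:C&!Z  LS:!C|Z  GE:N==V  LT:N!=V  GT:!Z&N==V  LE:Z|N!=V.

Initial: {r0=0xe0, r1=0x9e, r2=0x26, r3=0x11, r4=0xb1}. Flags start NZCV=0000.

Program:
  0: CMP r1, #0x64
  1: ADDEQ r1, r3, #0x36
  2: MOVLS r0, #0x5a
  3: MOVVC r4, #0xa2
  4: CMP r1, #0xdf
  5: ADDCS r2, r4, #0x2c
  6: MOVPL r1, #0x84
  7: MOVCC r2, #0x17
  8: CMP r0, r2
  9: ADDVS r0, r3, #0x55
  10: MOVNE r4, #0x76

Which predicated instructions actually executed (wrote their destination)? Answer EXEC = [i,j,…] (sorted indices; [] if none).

[0] flags=0011 → (cmp)
[1] flags=0011 EQ?F → skip
[2] flags=0011 LS?F → skip
[3] flags=0011 VC?F → skip
[4] flags=1000 → (cmp)
[5] flags=1000 CS?F → skip
[6] flags=1000 PL?F → skip
[7] flags=1000 CC?T → r2=0x17
[8] flags=1010 → (cmp)
[9] flags=1010 VS?F → skip
[10] flags=1010 NE?T → r4=0x76

EXEC = [7,10]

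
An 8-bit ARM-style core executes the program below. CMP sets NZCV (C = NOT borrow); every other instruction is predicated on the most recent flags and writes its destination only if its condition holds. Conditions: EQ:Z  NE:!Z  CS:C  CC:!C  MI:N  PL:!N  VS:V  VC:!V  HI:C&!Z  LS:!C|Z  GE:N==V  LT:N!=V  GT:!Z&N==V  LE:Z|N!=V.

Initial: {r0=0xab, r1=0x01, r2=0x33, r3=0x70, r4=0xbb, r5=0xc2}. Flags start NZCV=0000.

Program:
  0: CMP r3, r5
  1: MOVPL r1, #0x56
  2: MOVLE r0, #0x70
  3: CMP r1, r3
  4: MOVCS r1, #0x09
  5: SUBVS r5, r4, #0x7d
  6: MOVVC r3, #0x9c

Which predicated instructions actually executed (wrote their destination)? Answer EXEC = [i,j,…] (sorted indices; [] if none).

0: ✓ CMP  NZCV=1001
1: · MOVPL
2: · MOVLE
3: ✓ CMP  NZCV=1000
4: · MOVCS
5: · SUBVS
6: ✓ MOVVC  r3←0x9c

EXEC = [6]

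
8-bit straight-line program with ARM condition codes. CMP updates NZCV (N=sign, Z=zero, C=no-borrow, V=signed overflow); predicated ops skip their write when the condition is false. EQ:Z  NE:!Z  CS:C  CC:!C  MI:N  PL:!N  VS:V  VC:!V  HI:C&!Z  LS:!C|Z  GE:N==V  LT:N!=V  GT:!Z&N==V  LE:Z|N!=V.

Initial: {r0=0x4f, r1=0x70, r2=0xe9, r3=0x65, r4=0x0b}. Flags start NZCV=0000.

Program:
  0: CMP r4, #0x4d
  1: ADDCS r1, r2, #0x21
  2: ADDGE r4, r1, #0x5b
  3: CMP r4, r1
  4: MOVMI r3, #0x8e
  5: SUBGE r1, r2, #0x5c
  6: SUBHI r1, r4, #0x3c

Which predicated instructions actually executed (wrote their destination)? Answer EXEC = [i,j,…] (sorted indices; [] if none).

EXEC = [4]

[0] flags=1000 → (cmp)
[1] flags=1000 CS?F → skip
[2] flags=1000 GE?F → skip
[3] flags=1000 → (cmp)
[4] flags=1000 MI?T → r3=0x8e
[5] flags=1000 GE?F → skip
[6] flags=1000 HI?F → skip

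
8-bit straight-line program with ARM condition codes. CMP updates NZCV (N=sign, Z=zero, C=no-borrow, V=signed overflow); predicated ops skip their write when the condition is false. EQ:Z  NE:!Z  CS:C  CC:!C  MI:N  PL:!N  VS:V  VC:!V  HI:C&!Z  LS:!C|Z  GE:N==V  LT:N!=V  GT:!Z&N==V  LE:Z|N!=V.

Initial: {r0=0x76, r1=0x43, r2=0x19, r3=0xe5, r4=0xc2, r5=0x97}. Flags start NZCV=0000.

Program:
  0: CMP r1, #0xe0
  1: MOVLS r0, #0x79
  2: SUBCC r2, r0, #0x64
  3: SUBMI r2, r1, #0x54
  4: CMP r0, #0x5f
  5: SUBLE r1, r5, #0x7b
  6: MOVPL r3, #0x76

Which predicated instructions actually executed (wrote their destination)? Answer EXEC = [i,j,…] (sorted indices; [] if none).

0: ✓ CMP  NZCV=0000
1: ✓ MOVLS  r0←0x79
2: ✓ SUBCC  r2←0x15
3: · SUBMI
4: ✓ CMP  NZCV=0010
5: · SUBLE
6: ✓ MOVPL  r3←0x76

EXEC = [1,2,6]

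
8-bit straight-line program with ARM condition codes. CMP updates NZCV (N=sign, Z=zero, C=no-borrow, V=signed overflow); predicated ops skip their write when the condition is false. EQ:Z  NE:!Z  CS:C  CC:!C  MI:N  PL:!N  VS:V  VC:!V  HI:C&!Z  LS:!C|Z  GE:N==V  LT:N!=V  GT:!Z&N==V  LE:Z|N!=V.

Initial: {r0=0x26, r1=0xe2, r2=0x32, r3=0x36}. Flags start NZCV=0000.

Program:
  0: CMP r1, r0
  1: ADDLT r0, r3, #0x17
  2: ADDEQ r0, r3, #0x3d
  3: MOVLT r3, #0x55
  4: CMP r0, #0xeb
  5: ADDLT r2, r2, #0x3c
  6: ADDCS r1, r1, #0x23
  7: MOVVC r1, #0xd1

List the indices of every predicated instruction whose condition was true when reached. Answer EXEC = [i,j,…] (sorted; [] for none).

EXEC = [1,3,7]

0: ✓ CMP  NZCV=1010
1: ✓ ADDLT  r0←0x4d
2: · ADDEQ
3: ✓ MOVLT  r3←0x55
4: ✓ CMP  NZCV=0000
5: · ADDLT
6: · ADDCS
7: ✓ MOVVC  r1←0xd1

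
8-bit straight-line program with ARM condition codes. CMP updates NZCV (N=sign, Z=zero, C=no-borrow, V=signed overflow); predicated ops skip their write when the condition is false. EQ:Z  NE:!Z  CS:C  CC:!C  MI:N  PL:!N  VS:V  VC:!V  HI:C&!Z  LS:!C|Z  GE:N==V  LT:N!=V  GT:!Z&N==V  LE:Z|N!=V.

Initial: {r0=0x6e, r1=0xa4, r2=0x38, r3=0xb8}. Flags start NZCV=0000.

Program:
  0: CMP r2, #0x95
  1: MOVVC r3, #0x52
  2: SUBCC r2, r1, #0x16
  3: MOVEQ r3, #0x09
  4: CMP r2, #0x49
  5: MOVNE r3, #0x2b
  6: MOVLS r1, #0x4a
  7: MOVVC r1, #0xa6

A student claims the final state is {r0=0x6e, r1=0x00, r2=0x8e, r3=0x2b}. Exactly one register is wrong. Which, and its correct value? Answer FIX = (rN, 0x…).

[0] flags=1001 → (cmp)
[1] flags=1001 VC?F → skip
[2] flags=1001 CC?T → r2=0x8e
[3] flags=1001 EQ?F → skip
[4] flags=0011 → (cmp)
[5] flags=0011 NE?T → r3=0x2b
[6] flags=0011 LS?F → skip
[7] flags=0011 VC?F → skip

FIX = (r1, 0xa4)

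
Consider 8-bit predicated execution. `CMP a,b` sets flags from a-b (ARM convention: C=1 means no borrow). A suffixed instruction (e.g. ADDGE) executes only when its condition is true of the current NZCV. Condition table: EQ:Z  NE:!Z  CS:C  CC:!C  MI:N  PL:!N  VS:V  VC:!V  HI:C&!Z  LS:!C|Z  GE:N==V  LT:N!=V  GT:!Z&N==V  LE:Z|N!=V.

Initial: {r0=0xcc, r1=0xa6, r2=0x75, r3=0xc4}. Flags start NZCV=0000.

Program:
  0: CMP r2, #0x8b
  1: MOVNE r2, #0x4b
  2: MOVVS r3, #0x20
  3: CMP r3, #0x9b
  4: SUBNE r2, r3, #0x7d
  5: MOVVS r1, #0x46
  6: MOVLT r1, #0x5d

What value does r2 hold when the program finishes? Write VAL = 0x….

VAL = 0xa3

[0] flags=1001 → (cmp)
[1] flags=1001 NE?T → r2=0x4b
[2] flags=1001 VS?T → r3=0x20
[3] flags=1001 → (cmp)
[4] flags=1001 NE?T → r2=0xa3
[5] flags=1001 VS?T → r1=0x46
[6] flags=1001 LT?F → skip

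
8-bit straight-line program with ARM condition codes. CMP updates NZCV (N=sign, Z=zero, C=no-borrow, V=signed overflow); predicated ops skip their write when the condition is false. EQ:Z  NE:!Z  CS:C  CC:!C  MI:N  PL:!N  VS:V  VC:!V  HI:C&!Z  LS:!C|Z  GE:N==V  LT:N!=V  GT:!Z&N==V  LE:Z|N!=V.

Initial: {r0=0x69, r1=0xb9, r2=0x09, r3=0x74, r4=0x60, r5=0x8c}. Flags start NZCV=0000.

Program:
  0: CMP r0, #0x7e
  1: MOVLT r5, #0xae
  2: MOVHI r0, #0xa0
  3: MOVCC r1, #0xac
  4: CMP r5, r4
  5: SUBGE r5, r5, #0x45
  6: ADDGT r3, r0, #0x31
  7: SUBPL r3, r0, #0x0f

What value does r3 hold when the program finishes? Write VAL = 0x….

[0] flags=1000 → (cmp)
[1] flags=1000 LT?T → r5=0xae
[2] flags=1000 HI?F → skip
[3] flags=1000 CC?T → r1=0xac
[4] flags=0011 → (cmp)
[5] flags=0011 GE?F → skip
[6] flags=0011 GT?F → skip
[7] flags=0011 PL?T → r3=0x5a

VAL = 0x5a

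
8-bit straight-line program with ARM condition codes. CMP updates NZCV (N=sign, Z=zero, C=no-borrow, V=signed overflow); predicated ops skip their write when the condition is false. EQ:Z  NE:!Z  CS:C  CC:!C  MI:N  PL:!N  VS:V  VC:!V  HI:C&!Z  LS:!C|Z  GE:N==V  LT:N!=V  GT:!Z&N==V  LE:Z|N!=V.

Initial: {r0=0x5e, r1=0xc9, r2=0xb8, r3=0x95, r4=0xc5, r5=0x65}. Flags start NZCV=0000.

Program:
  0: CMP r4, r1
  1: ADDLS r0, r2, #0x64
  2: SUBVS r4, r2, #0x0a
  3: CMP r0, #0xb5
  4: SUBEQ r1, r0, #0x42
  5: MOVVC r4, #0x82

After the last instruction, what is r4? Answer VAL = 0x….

VAL = 0x82

0: ✓ CMP  NZCV=1000
1: ✓ ADDLS  r0←0x1c
2: · SUBVS
3: ✓ CMP  NZCV=0000
4: · SUBEQ
5: ✓ MOVVC  r4←0x82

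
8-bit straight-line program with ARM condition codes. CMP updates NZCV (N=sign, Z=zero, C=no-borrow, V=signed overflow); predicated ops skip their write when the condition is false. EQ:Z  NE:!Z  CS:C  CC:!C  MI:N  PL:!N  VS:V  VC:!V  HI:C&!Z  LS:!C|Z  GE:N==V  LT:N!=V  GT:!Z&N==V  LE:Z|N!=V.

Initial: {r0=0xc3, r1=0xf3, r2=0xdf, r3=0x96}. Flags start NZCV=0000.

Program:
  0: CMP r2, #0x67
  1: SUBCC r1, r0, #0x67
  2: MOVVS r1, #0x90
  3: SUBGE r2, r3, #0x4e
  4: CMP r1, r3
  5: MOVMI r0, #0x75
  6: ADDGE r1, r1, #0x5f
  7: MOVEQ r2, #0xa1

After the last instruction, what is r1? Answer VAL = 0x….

VAL = 0x90

0: ✓ CMP  NZCV=0011
1: · SUBCC
2: ✓ MOVVS  r1←0x90
3: · SUBGE
4: ✓ CMP  NZCV=1000
5: ✓ MOVMI  r0←0x75
6: · ADDGE
7: · MOVEQ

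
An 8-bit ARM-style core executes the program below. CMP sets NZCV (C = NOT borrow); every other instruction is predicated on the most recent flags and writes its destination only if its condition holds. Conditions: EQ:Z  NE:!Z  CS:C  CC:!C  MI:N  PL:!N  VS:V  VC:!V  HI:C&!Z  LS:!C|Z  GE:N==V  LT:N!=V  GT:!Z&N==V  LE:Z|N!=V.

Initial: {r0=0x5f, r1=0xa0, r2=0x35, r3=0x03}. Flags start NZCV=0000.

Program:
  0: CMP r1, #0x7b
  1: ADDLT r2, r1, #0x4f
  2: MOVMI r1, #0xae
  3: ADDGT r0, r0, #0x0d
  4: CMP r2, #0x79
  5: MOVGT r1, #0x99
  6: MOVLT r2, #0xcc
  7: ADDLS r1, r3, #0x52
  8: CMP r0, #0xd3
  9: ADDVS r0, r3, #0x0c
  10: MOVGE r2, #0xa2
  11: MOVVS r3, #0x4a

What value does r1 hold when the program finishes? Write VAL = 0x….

VAL = 0xa0

[0] flags=0011 → (cmp)
[1] flags=0011 LT?T → r2=0xef
[2] flags=0011 MI?F → skip
[3] flags=0011 GT?F → skip
[4] flags=0011 → (cmp)
[5] flags=0011 GT?F → skip
[6] flags=0011 LT?T → r2=0xcc
[7] flags=0011 LS?F → skip
[8] flags=1001 → (cmp)
[9] flags=1001 VS?T → r0=0x0f
[10] flags=1001 GE?T → r2=0xa2
[11] flags=1001 VS?T → r3=0x4a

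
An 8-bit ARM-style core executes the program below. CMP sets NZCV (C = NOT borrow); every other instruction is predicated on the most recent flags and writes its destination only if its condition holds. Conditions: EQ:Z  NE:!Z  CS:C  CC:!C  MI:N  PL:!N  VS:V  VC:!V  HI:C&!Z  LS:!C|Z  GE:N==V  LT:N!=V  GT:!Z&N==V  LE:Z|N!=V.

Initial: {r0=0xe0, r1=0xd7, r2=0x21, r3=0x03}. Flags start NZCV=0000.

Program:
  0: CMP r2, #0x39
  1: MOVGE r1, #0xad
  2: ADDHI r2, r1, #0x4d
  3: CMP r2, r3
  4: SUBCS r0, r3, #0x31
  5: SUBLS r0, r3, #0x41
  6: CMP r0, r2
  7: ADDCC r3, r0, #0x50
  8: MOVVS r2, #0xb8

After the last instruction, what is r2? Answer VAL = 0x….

[0] flags=1000 → (cmp)
[1] flags=1000 GE?F → skip
[2] flags=1000 HI?F → skip
[3] flags=0010 → (cmp)
[4] flags=0010 CS?T → r0=0xd2
[5] flags=0010 LS?F → skip
[6] flags=1010 → (cmp)
[7] flags=1010 CC?F → skip
[8] flags=1010 VS?F → skip

VAL = 0x21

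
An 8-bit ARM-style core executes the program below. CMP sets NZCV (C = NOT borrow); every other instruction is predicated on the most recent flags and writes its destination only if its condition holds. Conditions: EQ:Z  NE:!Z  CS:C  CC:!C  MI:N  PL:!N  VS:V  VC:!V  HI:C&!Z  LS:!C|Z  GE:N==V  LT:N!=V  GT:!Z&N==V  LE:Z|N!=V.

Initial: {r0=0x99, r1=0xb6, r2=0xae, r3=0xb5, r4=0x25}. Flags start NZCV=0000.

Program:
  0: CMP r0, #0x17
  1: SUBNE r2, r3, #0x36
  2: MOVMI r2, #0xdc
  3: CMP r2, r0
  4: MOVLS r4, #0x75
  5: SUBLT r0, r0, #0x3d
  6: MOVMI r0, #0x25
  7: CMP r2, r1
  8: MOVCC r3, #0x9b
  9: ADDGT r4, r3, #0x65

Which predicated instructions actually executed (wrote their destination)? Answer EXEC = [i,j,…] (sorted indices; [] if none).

0: ✓ CMP  NZCV=1010
1: ✓ SUBNE  r2←0x7f
2: ✓ MOVMI  r2←0xdc
3: ✓ CMP  NZCV=0010
4: · MOVLS
5: · SUBLT
6: · MOVMI
7: ✓ CMP  NZCV=0010
8: · MOVCC
9: ✓ ADDGT  r4←0x1a

EXEC = [1,2,9]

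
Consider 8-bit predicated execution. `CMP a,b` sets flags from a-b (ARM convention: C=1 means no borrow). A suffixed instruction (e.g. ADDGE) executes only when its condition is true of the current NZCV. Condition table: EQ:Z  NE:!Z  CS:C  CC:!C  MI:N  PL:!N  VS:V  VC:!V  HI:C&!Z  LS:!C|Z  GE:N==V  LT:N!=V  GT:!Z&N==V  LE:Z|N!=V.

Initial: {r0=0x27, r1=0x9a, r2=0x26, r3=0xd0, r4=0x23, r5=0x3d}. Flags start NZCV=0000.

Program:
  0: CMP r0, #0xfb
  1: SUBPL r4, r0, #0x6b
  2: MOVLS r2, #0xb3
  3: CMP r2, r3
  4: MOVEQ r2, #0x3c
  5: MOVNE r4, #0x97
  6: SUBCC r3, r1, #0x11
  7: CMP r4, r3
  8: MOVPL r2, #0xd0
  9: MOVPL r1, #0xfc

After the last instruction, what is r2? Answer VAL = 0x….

VAL = 0xd0

[0] flags=0000 → (cmp)
[1] flags=0000 PL?T → r4=0xbc
[2] flags=0000 LS?T → r2=0xb3
[3] flags=1000 → (cmp)
[4] flags=1000 EQ?F → skip
[5] flags=1000 NE?T → r4=0x97
[6] flags=1000 CC?T → r3=0x89
[7] flags=0010 → (cmp)
[8] flags=0010 PL?T → r2=0xd0
[9] flags=0010 PL?T → r1=0xfc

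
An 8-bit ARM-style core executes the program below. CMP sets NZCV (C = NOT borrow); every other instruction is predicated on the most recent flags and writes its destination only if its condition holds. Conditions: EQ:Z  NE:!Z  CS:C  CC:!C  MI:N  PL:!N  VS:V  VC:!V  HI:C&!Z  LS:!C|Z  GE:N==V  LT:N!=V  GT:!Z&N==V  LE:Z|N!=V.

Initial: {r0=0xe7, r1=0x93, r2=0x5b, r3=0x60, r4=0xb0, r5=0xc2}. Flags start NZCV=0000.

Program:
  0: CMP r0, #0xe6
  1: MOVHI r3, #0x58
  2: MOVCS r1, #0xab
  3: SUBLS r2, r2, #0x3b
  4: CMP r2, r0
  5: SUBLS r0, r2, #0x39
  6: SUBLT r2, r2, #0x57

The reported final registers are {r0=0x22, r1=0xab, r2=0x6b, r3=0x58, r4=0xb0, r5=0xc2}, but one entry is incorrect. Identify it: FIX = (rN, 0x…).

FIX = (r2, 0x5b)

[0] flags=0010 → (cmp)
[1] flags=0010 HI?T → r3=0x58
[2] flags=0010 CS?T → r1=0xab
[3] flags=0010 LS?F → skip
[4] flags=0000 → (cmp)
[5] flags=0000 LS?T → r0=0x22
[6] flags=0000 LT?F → skip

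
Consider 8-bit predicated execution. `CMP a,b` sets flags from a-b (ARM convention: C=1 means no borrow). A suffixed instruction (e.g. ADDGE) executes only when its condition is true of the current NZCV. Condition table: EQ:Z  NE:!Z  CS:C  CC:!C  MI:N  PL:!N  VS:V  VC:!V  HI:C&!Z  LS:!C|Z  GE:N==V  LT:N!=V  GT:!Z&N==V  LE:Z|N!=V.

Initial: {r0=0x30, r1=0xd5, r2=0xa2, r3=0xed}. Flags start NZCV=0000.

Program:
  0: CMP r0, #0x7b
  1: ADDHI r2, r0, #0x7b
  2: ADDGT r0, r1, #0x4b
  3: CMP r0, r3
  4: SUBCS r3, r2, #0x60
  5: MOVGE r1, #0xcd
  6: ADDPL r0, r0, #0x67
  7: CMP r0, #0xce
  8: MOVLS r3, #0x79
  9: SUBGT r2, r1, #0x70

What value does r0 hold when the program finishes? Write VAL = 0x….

[0] flags=1000 → (cmp)
[1] flags=1000 HI?F → skip
[2] flags=1000 GT?F → skip
[3] flags=0000 → (cmp)
[4] flags=0000 CS?F → skip
[5] flags=0000 GE?T → r1=0xcd
[6] flags=0000 PL?T → r0=0x97
[7] flags=1000 → (cmp)
[8] flags=1000 LS?T → r3=0x79
[9] flags=1000 GT?F → skip

VAL = 0x97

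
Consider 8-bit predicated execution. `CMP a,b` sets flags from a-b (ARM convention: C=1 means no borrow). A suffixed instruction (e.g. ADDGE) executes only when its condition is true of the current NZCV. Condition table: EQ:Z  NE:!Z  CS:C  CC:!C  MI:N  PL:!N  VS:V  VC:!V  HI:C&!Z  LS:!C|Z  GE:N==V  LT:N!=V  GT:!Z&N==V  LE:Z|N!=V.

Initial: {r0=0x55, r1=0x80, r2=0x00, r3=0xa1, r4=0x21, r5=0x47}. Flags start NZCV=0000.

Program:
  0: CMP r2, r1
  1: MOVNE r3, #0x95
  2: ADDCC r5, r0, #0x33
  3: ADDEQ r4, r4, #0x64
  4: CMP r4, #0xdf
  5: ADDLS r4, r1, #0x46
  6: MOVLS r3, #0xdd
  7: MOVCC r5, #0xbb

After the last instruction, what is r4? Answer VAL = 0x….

0: ✓ CMP  NZCV=1001
1: ✓ MOVNE  r3←0x95
2: ✓ ADDCC  r5←0x88
3: · ADDEQ
4: ✓ CMP  NZCV=0000
5: ✓ ADDLS  r4←0xc6
6: ✓ MOVLS  r3←0xdd
7: ✓ MOVCC  r5←0xbb

VAL = 0xc6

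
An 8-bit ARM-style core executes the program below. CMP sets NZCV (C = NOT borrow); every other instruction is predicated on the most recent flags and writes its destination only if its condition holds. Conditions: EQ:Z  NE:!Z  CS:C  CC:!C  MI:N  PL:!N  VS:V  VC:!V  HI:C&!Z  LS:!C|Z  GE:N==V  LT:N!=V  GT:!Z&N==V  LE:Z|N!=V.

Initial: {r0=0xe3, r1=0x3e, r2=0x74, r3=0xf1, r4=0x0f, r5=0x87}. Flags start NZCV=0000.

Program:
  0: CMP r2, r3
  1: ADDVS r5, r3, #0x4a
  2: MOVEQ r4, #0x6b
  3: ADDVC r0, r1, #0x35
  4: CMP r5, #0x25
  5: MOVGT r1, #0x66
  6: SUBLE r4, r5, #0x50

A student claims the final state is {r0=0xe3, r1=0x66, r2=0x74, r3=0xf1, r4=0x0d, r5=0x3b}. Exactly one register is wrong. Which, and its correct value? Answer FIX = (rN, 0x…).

FIX = (r4, 0x0f)

[0] flags=1001 → (cmp)
[1] flags=1001 VS?T → r5=0x3b
[2] flags=1001 EQ?F → skip
[3] flags=1001 VC?F → skip
[4] flags=0010 → (cmp)
[5] flags=0010 GT?T → r1=0x66
[6] flags=0010 LE?F → skip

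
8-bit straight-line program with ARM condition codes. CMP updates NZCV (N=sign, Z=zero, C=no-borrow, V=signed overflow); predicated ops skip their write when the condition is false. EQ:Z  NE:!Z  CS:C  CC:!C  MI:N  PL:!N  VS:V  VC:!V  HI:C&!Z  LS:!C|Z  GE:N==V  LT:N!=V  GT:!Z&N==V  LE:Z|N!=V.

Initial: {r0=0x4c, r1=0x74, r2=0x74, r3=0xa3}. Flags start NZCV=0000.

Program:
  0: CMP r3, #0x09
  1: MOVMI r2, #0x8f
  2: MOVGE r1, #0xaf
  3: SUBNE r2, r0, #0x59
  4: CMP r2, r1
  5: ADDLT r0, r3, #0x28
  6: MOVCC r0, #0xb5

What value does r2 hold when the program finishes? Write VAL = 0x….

0: ✓ CMP  NZCV=1010
1: ✓ MOVMI  r2←0x8f
2: · MOVGE
3: ✓ SUBNE  r2←0xf3
4: ✓ CMP  NZCV=0011
5: ✓ ADDLT  r0←0xcb
6: · MOVCC

VAL = 0xf3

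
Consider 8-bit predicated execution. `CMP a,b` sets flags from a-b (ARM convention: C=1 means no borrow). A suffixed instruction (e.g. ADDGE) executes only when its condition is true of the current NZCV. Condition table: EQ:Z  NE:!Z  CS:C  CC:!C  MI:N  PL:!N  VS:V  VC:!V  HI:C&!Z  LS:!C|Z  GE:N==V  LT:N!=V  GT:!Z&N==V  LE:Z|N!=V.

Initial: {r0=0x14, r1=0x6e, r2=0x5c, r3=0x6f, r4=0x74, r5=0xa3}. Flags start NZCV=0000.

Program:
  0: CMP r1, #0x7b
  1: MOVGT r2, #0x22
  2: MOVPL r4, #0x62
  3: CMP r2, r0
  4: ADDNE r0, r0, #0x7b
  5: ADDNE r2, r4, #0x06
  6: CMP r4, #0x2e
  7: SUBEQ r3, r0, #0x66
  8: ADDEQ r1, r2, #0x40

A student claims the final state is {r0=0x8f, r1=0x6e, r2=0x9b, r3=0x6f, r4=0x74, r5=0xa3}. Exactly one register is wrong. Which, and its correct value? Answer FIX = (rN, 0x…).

FIX = (r2, 0x7a)

0: ✓ CMP  NZCV=1000
1: · MOVGT
2: · MOVPL
3: ✓ CMP  NZCV=0010
4: ✓ ADDNE  r0←0x8f
5: ✓ ADDNE  r2←0x7a
6: ✓ CMP  NZCV=0010
7: · SUBEQ
8: · ADDEQ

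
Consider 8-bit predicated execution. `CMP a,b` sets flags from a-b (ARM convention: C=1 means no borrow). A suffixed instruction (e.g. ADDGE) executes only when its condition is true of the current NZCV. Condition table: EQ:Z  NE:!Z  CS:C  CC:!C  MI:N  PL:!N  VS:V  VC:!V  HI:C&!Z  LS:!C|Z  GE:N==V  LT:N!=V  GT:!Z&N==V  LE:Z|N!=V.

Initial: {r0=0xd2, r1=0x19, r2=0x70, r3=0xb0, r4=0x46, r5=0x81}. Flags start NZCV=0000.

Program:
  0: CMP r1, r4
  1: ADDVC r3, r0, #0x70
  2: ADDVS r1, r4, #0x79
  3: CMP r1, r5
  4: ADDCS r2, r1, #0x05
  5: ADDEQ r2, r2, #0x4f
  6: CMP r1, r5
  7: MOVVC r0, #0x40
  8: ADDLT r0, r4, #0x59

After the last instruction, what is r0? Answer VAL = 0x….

VAL = 0xd2

[0] flags=1000 → (cmp)
[1] flags=1000 VC?T → r3=0x42
[2] flags=1000 VS?F → skip
[3] flags=1001 → (cmp)
[4] flags=1001 CS?F → skip
[5] flags=1001 EQ?F → skip
[6] flags=1001 → (cmp)
[7] flags=1001 VC?F → skip
[8] flags=1001 LT?F → skip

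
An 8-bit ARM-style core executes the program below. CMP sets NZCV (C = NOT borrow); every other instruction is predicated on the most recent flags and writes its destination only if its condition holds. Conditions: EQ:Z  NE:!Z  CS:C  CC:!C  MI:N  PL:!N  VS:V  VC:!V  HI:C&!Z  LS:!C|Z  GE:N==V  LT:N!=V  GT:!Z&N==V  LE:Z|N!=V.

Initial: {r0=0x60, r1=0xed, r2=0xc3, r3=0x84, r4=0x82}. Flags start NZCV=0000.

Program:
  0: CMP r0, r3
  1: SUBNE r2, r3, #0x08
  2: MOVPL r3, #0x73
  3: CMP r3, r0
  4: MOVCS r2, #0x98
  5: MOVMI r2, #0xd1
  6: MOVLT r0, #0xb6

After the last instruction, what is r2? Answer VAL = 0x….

VAL = 0x98

[0] flags=1001 → (cmp)
[1] flags=1001 NE?T → r2=0x7c
[2] flags=1001 PL?F → skip
[3] flags=0011 → (cmp)
[4] flags=0011 CS?T → r2=0x98
[5] flags=0011 MI?F → skip
[6] flags=0011 LT?T → r0=0xb6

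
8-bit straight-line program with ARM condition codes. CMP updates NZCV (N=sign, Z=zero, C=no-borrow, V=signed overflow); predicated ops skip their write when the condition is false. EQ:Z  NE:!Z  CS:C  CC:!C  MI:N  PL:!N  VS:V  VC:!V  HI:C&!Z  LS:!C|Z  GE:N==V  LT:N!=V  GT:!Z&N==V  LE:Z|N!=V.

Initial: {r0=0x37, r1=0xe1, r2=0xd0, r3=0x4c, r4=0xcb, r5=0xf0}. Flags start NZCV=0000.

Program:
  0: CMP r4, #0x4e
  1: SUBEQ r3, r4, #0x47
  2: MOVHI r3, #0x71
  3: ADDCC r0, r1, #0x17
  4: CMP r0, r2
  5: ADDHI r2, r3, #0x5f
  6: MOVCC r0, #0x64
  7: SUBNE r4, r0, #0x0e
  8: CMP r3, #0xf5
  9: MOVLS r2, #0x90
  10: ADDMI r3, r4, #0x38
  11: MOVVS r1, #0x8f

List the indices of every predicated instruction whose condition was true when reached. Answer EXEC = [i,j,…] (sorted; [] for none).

0: ✓ CMP  NZCV=0011
1: · SUBEQ
2: ✓ MOVHI  r3←0x71
3: · ADDCC
4: ✓ CMP  NZCV=0000
5: · ADDHI
6: ✓ MOVCC  r0←0x64
7: ✓ SUBNE  r4←0x56
8: ✓ CMP  NZCV=0000
9: ✓ MOVLS  r2←0x90
10: · ADDMI
11: · MOVVS

EXEC = [2,6,7,9]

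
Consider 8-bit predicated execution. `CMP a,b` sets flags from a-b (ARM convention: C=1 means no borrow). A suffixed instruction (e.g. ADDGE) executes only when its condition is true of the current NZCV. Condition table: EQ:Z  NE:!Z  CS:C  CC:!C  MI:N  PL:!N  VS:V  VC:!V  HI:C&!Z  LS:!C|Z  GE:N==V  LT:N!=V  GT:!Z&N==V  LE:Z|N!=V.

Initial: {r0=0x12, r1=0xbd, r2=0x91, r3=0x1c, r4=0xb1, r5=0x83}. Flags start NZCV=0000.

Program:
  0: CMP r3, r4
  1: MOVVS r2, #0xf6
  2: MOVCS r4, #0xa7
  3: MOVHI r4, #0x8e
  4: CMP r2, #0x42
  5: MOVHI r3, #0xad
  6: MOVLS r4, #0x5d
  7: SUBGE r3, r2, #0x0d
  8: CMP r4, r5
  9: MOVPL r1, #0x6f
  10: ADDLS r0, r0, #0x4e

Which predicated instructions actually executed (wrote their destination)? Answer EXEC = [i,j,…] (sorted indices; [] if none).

EXEC = [5,9]

0: ✓ CMP  NZCV=0000
1: · MOVVS
2: · MOVCS
3: · MOVHI
4: ✓ CMP  NZCV=0011
5: ✓ MOVHI  r3←0xad
6: · MOVLS
7: · SUBGE
8: ✓ CMP  NZCV=0010
9: ✓ MOVPL  r1←0x6f
10: · ADDLS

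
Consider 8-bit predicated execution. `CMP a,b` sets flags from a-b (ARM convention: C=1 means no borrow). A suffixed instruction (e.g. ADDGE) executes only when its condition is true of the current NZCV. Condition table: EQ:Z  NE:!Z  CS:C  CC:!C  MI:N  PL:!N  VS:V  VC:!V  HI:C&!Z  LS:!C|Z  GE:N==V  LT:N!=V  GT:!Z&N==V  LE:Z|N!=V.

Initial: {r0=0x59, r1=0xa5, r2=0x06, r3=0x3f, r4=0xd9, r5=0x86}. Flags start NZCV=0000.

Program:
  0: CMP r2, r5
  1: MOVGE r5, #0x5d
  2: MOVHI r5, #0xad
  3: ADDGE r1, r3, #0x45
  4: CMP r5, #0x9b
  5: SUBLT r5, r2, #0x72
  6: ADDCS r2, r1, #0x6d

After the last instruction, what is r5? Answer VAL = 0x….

[0] flags=1001 → (cmp)
[1] flags=1001 GE?T → r5=0x5d
[2] flags=1001 HI?F → skip
[3] flags=1001 GE?T → r1=0x84
[4] flags=1001 → (cmp)
[5] flags=1001 LT?F → skip
[6] flags=1001 CS?F → skip

VAL = 0x5d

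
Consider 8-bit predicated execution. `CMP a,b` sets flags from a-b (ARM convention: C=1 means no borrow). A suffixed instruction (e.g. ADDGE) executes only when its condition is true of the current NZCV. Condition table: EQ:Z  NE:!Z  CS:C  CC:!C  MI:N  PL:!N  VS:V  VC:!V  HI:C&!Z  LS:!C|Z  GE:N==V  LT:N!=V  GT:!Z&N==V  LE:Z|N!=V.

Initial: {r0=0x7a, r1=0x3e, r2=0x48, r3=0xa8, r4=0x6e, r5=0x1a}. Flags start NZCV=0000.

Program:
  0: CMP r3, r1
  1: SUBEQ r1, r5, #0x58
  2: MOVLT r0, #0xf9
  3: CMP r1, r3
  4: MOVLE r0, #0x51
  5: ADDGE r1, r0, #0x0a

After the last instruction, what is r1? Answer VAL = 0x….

[0] flags=0011 → (cmp)
[1] flags=0011 EQ?F → skip
[2] flags=0011 LT?T → r0=0xf9
[3] flags=1001 → (cmp)
[4] flags=1001 LE?F → skip
[5] flags=1001 GE?T → r1=0x03

VAL = 0x03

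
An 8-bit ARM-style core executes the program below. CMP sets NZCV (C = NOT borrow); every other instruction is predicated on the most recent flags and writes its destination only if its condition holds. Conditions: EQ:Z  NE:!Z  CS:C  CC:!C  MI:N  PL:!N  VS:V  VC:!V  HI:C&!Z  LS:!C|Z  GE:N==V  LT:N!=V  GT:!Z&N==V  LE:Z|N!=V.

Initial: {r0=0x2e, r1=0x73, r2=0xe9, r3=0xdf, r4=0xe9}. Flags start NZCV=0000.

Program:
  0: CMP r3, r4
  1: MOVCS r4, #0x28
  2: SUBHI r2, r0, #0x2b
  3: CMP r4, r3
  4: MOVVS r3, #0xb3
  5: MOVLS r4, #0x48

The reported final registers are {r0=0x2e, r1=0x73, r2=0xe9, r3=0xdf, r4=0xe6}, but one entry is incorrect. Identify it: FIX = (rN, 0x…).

FIX = (r4, 0xe9)

0: ✓ CMP  NZCV=1000
1: · MOVCS
2: · SUBHI
3: ✓ CMP  NZCV=0010
4: · MOVVS
5: · MOVLS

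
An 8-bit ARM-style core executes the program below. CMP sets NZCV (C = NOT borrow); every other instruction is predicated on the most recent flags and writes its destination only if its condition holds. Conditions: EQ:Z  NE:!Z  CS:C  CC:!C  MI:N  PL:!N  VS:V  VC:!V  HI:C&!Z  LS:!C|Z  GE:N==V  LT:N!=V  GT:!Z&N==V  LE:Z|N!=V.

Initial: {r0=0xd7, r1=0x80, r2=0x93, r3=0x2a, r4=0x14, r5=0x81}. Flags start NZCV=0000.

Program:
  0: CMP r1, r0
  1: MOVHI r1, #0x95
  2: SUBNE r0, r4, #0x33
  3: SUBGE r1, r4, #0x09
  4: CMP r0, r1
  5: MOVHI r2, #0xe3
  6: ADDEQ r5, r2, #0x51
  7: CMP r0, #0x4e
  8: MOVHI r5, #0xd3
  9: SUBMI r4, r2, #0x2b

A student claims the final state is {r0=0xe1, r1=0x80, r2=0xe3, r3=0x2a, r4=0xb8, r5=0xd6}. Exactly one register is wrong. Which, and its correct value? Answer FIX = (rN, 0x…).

FIX = (r5, 0xd3)

0: ✓ CMP  NZCV=1000
1: · MOVHI
2: ✓ SUBNE  r0←0xe1
3: · SUBGE
4: ✓ CMP  NZCV=0010
5: ✓ MOVHI  r2←0xe3
6: · ADDEQ
7: ✓ CMP  NZCV=1010
8: ✓ MOVHI  r5←0xd3
9: ✓ SUBMI  r4←0xb8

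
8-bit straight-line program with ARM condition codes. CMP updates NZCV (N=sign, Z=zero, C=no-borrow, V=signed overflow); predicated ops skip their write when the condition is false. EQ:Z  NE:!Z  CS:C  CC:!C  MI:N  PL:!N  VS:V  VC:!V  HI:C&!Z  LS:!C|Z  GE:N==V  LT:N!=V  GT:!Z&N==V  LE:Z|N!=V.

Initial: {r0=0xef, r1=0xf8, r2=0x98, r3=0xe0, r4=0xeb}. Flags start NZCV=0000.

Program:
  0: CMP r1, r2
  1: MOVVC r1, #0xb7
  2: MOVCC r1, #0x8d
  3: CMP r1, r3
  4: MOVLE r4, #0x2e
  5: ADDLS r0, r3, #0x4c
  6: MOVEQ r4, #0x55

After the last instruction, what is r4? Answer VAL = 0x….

VAL = 0x2e

0: ✓ CMP  NZCV=0010
1: ✓ MOVVC  r1←0xb7
2: · MOVCC
3: ✓ CMP  NZCV=1000
4: ✓ MOVLE  r4←0x2e
5: ✓ ADDLS  r0←0x2c
6: · MOVEQ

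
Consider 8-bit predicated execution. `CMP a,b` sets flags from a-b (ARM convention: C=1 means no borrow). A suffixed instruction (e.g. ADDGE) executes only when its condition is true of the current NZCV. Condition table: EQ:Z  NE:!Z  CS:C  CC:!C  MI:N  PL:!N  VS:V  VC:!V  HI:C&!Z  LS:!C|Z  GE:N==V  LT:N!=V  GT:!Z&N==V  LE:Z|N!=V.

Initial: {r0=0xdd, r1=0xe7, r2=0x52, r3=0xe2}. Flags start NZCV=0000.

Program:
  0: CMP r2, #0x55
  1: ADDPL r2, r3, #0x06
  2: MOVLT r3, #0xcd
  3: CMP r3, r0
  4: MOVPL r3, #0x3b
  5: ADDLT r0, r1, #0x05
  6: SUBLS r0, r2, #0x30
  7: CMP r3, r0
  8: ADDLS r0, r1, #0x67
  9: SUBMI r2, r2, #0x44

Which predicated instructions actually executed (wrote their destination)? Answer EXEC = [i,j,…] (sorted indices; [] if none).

[0] flags=1000 → (cmp)
[1] flags=1000 PL?F → skip
[2] flags=1000 LT?T → r3=0xcd
[3] flags=1000 → (cmp)
[4] flags=1000 PL?F → skip
[5] flags=1000 LT?T → r0=0xec
[6] flags=1000 LS?T → r0=0x22
[7] flags=1010 → (cmp)
[8] flags=1010 LS?F → skip
[9] flags=1010 MI?T → r2=0x0e

EXEC = [2,5,6,9]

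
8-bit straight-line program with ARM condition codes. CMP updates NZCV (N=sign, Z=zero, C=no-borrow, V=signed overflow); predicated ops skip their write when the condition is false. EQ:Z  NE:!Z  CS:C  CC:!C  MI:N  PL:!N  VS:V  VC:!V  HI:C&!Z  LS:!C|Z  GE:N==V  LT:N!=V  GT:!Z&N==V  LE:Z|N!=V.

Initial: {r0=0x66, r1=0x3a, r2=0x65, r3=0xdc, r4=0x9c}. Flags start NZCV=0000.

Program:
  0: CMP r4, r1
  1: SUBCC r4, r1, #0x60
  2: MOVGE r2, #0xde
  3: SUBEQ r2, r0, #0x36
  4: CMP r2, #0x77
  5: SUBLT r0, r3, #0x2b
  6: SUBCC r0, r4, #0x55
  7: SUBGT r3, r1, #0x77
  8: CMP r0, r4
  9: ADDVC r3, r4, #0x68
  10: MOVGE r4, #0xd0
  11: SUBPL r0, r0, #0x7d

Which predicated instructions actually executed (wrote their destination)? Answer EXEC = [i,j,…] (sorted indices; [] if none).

[0] flags=0011 → (cmp)
[1] flags=0011 CC?F → skip
[2] flags=0011 GE?F → skip
[3] flags=0011 EQ?F → skip
[4] flags=1000 → (cmp)
[5] flags=1000 LT?T → r0=0xb1
[6] flags=1000 CC?T → r0=0x47
[7] flags=1000 GT?F → skip
[8] flags=1001 → (cmp)
[9] flags=1001 VC?F → skip
[10] flags=1001 GE?T → r4=0xd0
[11] flags=1001 PL?F → skip

EXEC = [5,6,10]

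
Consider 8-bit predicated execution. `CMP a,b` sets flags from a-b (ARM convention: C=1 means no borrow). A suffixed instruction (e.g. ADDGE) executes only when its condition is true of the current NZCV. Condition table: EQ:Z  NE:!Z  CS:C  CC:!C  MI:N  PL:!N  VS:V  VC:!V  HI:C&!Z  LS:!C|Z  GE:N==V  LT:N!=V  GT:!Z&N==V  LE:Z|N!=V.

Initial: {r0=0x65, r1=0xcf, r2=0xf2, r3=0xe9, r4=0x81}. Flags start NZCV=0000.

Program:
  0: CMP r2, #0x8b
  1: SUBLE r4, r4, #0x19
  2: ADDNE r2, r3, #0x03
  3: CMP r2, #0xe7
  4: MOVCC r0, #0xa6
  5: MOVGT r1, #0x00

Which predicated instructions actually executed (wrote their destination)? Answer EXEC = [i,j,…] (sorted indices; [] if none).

EXEC = [2,5]

0: ✓ CMP  NZCV=0010
1: · SUBLE
2: ✓ ADDNE  r2←0xec
3: ✓ CMP  NZCV=0010
4: · MOVCC
5: ✓ MOVGT  r1←0x00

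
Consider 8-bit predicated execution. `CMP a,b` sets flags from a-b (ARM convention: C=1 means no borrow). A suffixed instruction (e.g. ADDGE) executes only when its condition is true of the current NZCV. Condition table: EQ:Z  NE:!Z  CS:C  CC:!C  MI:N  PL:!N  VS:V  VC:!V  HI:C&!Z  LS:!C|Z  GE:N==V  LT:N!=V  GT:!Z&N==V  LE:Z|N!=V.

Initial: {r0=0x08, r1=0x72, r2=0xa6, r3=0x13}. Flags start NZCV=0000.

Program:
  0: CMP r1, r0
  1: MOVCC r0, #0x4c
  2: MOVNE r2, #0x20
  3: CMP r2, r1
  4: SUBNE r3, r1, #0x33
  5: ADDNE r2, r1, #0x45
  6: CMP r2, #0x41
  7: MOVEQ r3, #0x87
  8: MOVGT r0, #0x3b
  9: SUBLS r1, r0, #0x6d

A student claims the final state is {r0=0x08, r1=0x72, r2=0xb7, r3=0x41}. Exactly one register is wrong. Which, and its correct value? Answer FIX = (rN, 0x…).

[0] flags=0010 → (cmp)
[1] flags=0010 CC?F → skip
[2] flags=0010 NE?T → r2=0x20
[3] flags=1000 → (cmp)
[4] flags=1000 NE?T → r3=0x3f
[5] flags=1000 NE?T → r2=0xb7
[6] flags=0011 → (cmp)
[7] flags=0011 EQ?F → skip
[8] flags=0011 GT?F → skip
[9] flags=0011 LS?F → skip

FIX = (r3, 0x3f)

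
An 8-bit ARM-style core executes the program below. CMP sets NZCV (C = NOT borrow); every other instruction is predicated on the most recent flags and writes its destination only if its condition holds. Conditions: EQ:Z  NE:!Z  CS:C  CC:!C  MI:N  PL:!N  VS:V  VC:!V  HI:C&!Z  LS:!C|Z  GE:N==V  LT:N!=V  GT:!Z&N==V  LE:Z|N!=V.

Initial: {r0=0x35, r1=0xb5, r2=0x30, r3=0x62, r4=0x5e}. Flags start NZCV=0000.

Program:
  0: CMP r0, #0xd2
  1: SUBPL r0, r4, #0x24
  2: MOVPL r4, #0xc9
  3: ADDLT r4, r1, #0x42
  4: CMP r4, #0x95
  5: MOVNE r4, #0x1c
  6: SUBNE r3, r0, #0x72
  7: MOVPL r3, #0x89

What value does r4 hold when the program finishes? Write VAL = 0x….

0: ✓ CMP  NZCV=0000
1: ✓ SUBPL  r0←0x3a
2: ✓ MOVPL  r4←0xc9
3: · ADDLT
4: ✓ CMP  NZCV=0010
5: ✓ MOVNE  r4←0x1c
6: ✓ SUBNE  r3←0xc8
7: ✓ MOVPL  r3←0x89

VAL = 0x1c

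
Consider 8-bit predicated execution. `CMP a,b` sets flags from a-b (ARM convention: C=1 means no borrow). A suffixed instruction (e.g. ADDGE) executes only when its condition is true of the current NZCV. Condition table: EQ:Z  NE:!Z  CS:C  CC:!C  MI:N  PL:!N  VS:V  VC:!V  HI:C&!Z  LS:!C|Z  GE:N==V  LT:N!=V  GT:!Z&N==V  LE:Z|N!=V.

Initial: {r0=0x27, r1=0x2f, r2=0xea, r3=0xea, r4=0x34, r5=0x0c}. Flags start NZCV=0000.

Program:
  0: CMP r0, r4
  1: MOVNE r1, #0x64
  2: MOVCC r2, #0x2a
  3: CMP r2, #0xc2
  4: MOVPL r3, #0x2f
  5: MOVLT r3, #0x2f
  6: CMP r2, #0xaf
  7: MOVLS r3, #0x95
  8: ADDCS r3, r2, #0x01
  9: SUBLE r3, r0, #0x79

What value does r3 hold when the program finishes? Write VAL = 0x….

VAL = 0x95

0: ✓ CMP  NZCV=1000
1: ✓ MOVNE  r1←0x64
2: ✓ MOVCC  r2←0x2a
3: ✓ CMP  NZCV=0000
4: ✓ MOVPL  r3←0x2f
5: · MOVLT
6: ✓ CMP  NZCV=0000
7: ✓ MOVLS  r3←0x95
8: · ADDCS
9: · SUBLE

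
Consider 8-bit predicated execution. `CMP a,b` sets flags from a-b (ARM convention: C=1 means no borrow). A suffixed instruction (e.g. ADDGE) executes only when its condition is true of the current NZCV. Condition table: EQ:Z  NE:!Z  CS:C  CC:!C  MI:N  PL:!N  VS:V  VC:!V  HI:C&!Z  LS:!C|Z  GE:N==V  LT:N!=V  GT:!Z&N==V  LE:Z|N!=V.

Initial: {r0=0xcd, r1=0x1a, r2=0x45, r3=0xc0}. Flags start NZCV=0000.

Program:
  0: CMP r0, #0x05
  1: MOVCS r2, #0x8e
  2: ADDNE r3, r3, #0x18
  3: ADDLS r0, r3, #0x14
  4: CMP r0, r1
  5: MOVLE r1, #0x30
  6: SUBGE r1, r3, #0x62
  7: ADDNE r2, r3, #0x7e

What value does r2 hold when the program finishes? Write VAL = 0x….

0: ✓ CMP  NZCV=1010
1: ✓ MOVCS  r2←0x8e
2: ✓ ADDNE  r3←0xd8
3: · ADDLS
4: ✓ CMP  NZCV=1010
5: ✓ MOVLE  r1←0x30
6: · SUBGE
7: ✓ ADDNE  r2←0x56

VAL = 0x56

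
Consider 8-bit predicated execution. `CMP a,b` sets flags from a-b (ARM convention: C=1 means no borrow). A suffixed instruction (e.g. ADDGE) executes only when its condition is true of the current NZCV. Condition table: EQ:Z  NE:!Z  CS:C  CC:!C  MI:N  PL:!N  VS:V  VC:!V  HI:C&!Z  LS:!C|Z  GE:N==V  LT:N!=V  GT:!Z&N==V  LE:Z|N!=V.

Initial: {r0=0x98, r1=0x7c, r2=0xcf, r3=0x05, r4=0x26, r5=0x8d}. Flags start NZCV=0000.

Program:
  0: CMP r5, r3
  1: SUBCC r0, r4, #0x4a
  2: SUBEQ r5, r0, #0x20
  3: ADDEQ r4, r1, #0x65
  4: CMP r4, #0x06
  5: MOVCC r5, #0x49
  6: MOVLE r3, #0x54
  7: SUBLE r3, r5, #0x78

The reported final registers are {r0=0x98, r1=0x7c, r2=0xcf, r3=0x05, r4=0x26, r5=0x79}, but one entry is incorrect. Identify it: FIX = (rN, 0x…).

FIX = (r5, 0x8d)

0: ✓ CMP  NZCV=1010
1: · SUBCC
2: · SUBEQ
3: · ADDEQ
4: ✓ CMP  NZCV=0010
5: · MOVCC
6: · MOVLE
7: · SUBLE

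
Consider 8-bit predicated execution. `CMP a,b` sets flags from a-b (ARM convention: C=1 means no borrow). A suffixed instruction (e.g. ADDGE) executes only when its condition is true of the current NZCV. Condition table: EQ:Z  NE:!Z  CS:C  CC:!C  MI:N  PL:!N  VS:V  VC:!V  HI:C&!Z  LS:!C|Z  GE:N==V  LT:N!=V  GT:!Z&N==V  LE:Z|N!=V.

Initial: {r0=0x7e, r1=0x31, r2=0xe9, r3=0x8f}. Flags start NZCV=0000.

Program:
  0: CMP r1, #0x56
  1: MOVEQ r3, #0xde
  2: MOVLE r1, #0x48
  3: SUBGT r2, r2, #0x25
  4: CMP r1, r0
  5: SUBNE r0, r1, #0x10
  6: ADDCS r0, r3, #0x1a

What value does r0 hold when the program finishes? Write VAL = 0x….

0: ✓ CMP  NZCV=1000
1: · MOVEQ
2: ✓ MOVLE  r1←0x48
3: · SUBGT
4: ✓ CMP  NZCV=1000
5: ✓ SUBNE  r0←0x38
6: · ADDCS

VAL = 0x38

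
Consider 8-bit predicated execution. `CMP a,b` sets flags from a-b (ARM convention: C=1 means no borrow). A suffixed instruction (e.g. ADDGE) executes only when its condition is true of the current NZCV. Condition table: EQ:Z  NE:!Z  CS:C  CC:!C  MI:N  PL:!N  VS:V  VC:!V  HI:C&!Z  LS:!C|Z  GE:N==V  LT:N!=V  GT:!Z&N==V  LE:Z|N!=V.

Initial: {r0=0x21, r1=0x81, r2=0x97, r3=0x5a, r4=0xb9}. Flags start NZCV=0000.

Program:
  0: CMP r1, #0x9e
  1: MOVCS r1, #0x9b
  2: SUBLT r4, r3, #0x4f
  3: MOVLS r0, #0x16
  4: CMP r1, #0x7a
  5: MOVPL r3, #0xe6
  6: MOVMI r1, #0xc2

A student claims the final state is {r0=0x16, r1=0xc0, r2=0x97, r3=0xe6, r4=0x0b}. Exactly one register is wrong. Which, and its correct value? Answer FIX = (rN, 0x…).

[0] flags=1000 → (cmp)
[1] flags=1000 CS?F → skip
[2] flags=1000 LT?T → r4=0x0b
[3] flags=1000 LS?T → r0=0x16
[4] flags=0011 → (cmp)
[5] flags=0011 PL?T → r3=0xe6
[6] flags=0011 MI?F → skip

FIX = (r1, 0x81)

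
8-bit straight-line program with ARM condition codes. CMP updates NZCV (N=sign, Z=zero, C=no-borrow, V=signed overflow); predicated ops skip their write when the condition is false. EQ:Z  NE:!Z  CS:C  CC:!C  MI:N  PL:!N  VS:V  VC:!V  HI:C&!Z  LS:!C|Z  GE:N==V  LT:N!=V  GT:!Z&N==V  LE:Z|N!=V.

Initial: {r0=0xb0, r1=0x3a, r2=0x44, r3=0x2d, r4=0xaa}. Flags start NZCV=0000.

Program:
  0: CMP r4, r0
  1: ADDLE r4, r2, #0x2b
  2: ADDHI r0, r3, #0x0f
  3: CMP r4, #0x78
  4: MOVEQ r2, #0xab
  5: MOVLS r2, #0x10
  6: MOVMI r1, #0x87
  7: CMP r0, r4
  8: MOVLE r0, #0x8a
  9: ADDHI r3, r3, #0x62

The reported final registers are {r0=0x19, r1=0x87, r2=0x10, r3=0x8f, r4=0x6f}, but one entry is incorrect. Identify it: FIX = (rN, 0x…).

FIX = (r0, 0x8a)

0: ✓ CMP  NZCV=1000
1: ✓ ADDLE  r4←0x6f
2: · ADDHI
3: ✓ CMP  NZCV=1000
4: · MOVEQ
5: ✓ MOVLS  r2←0x10
6: ✓ MOVMI  r1←0x87
7: ✓ CMP  NZCV=0011
8: ✓ MOVLE  r0←0x8a
9: ✓ ADDHI  r3←0x8f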